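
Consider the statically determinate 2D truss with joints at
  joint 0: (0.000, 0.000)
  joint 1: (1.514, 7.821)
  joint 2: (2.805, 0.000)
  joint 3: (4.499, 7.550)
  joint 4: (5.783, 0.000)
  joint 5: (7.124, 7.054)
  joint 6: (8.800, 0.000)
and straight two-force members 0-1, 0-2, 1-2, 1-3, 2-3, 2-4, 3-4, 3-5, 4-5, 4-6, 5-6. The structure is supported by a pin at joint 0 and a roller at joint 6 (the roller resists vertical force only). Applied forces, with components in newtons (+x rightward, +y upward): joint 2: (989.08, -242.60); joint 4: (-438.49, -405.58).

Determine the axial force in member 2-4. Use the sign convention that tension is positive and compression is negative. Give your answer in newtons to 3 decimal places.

N=7 nodes, M=11 members, R=3 reactions → 2N=14, M+R=14
member 0 (0-1): L=7.9662, (cx,cy)=(0.1901,0.9818)
member 1 (0-2): L=2.8050, (cx,cy)=(1.0000,0.0000)
member 2 (1-2): L=7.9268, (cx,cy)=(0.1629,-0.9866)
member 3 (1-3): L=2.9973, (cx,cy)=(0.9959,-0.0904)
member 4 (2-3): L=7.7377, (cx,cy)=(0.2189,0.9757)
member 5 (2-4): L=2.9780, (cx,cy)=(1.0000,0.0000)
member 6 (3-4): L=7.6584, (cx,cy)=(0.1677,-0.9858)
member 7 (3-5): L=2.6714, (cx,cy)=(0.9826,-0.1857)
member 8 (4-5): L=7.1803, (cx,cy)=(0.1868,0.9824)
member 9 (4-6): L=3.0170, (cx,cy)=(1.0000,0.0000)
member 10 (5-6): L=7.2504, (cx,cy)=(0.2312,-0.9729)
solve A·x = −loads:
  F[0-1] = -309.9702 N (compression)
  F[0-2] = +609.5008 N (tension)
  F[1-2] = +318.6346 N (tension)
  F[1-3] = -111.2608 N (compression)
  F[2-3] = -73.5650 N (compression)
  F[2-4] = -311.5795 N (compression)
  F[3-4] = +89.8174 N (tension)
  F[3-5] = -144.4813 N (compression)
  F[4-5] = +322.7119 N (tension)
  F[4-6] = +81.6995 N (tension)
  F[5-6] = -353.4318 N (compression)
  Rx@0 = -550.5900 N
  Ry@0 = +304.3207 N
  Ry@6 = +343.8593 N

-311.579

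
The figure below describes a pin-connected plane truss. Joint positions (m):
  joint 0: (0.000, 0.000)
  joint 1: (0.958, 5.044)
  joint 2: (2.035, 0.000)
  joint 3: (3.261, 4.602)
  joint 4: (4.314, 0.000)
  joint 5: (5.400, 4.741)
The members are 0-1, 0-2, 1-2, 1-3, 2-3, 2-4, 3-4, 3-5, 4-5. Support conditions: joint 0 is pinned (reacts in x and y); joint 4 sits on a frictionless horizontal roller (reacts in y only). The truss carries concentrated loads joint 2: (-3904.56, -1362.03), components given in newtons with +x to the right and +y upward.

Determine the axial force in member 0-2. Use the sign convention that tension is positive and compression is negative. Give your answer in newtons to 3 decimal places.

-3767.900

N=6 nodes, M=9 members, R=3 reactions → 2N=12, M+R=12
member 0 (0-1): L=5.1342, (cx,cy)=(0.1866,0.9824)
member 1 (0-2): L=2.0350, (cx,cy)=(1.0000,0.0000)
member 2 (1-2): L=5.1577, (cx,cy)=(0.2088,-0.9780)
member 3 (1-3): L=2.3450, (cx,cy)=(0.9821,-0.1885)
member 4 (2-3): L=4.7625, (cx,cy)=(0.2574,0.9663)
member 5 (2-4): L=2.2790, (cx,cy)=(1.0000,0.0000)
member 6 (3-4): L=4.7209, (cx,cy)=(0.2230,-0.9748)
member 7 (3-5): L=2.1435, (cx,cy)=(0.9979,0.0648)
member 8 (4-5): L=4.8638, (cx,cy)=(0.2233,0.9748)
solve A·x = −loads:
  F[0-1] = -732.3961 N (compression)
  F[0-2] = -3767.9000 N (compression)
  F[1-2] = +795.1575 N (tension)
  F[1-3] = -308.2245 N (compression)
  F[2-3] = +604.7842 N (tension)
  F[2-4] = +147.0120 N (tension)
  F[3-4] = -659.1014 N (compression)
  F[3-5] = +0.0000 N (tension)
  F[4-5] = -0.0000 N (compression)
  Rx@0 = +3904.5600 N
  Ry@0 = +719.5332 N
  Ry@4 = +642.4968 N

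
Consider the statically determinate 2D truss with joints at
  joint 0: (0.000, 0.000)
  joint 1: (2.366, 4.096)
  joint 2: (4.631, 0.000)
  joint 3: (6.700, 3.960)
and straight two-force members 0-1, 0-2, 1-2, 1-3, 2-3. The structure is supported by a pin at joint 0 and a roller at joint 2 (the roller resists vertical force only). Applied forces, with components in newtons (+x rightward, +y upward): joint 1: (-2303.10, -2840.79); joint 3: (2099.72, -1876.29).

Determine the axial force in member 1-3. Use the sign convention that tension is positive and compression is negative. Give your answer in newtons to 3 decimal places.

N=4 nodes, M=5 members, R=3 reactions → 2N=8, M+R=8
member 0 (0-1): L=4.7302, (cx,cy)=(0.5002,0.8659)
member 1 (0-2): L=4.6310, (cx,cy)=(1.0000,0.0000)
member 2 (1-2): L=4.6805, (cx,cy)=(0.4839,-0.8751)
member 3 (1-3): L=4.3361, (cx,cy)=(0.9995,-0.0314)
member 4 (2-3): L=4.4679, (cx,cy)=(0.4631,0.8863)
solve A·x = −loads:
  F[0-1] = -915.4342 N (compression)
  F[0-2] = +254.5074 N (tension)
  F[1-2] = -2449.0447 N (compression)
  F[1-3] = +3031.8427 N (tension)
  F[2-3] = -2009.6620 N (compression)
  Rx@0 = +203.3800 N
  Ry@0 = +792.6909 N
  Ry@2 = +3924.3891 N

3031.843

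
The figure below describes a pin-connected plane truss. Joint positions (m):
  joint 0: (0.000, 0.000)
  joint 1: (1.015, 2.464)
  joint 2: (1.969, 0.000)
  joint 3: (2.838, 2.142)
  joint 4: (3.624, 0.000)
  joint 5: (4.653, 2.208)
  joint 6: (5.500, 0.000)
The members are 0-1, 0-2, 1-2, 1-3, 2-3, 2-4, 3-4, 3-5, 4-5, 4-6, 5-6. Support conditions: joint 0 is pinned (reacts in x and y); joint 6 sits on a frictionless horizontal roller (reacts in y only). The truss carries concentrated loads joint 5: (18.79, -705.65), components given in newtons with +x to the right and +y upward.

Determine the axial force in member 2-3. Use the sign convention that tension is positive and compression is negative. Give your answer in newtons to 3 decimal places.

-125.667

N=7 nodes, M=11 members, R=3 reactions → 2N=14, M+R=14
member 0 (0-1): L=2.6649, (cx,cy)=(0.3809,0.9246)
member 1 (0-2): L=1.9690, (cx,cy)=(1.0000,0.0000)
member 2 (1-2): L=2.6422, (cx,cy)=(0.3611,-0.9325)
member 3 (1-3): L=1.8512, (cx,cy)=(0.9848,-0.1739)
member 4 (2-3): L=2.3116, (cx,cy)=(0.3759,0.9266)
member 5 (2-4): L=1.6550, (cx,cy)=(1.0000,0.0000)
member 6 (3-4): L=2.2817, (cx,cy)=(0.3445,-0.9388)
member 7 (3-5): L=1.8162, (cx,cy)=(0.9993,0.0363)
member 8 (4-5): L=2.4360, (cx,cy)=(0.4224,0.9064)
member 9 (4-6): L=1.8760, (cx,cy)=(1.0000,0.0000)
member 10 (5-6): L=2.3649, (cx,cy)=(0.3582,-0.9337)
solve A·x = −loads:
  F[0-1] = -109.3707 N (compression)
  F[0-2] = +60.4473 N (tension)
  F[1-2] = +124.8718 N (tension)
  F[1-3] = -88.0860 N (compression)
  F[2-3] = -125.6666 N (compression)
  F[2-4] = +152.7759 N (tension)
  F[3-4] = +101.1802 N (tension)
  F[3-5] = -168.9527 N (compression)
  F[4-5] = -104.7956 N (compression)
  F[4-6] = +231.8982 N (tension)
  F[5-6] = -647.4759 N (compression)
  Rx@0 = -18.7900 N
  Ry@0 = +101.1268 N
  Ry@6 = +604.5232 N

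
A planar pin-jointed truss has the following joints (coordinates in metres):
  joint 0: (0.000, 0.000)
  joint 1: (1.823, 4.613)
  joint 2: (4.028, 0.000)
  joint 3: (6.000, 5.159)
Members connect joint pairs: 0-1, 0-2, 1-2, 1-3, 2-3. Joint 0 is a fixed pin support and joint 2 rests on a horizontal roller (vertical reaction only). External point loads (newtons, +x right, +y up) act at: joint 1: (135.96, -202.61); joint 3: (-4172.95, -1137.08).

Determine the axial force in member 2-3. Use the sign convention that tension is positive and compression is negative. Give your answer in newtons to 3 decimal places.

N=4 nodes, M=5 members, R=3 reactions → 2N=8, M+R=8
member 0 (0-1): L=4.9602, (cx,cy)=(0.3675,0.9300)
member 1 (0-2): L=4.0280, (cx,cy)=(1.0000,0.0000)
member 2 (1-2): L=5.1129, (cx,cy)=(0.4313,-0.9022)
member 3 (1-3): L=4.2125, (cx,cy)=(0.9916,0.1296)
member 4 (2-3): L=5.5230, (cx,cy)=(0.3570,0.9341)
solve A·x = −loads:
  F[0-1] = -5100.1196 N (compression)
  F[0-2] = -2162.5475 N (compression)
  F[1-2] = +4462.5212 N (tension)
  F[1-3] = -3968.3919 N (compression)
  F[2-3] = -666.6670 N (compression)
  Rx@0 = +4036.9900 N
  Ry@0 = +4743.1725 N
  Ry@2 = -3403.4825 N

-666.667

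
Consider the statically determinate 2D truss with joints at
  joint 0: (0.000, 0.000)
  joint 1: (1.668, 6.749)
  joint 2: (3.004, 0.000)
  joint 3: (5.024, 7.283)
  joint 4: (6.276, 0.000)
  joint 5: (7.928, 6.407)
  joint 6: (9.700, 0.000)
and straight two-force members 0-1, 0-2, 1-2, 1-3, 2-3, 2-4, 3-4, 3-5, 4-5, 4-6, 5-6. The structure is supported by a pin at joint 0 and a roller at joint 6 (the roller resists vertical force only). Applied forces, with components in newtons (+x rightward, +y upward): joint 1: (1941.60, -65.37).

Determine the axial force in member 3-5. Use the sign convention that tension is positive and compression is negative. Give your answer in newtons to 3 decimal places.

N=7 nodes, M=11 members, R=3 reactions → 2N=14, M+R=14
member 0 (0-1): L=6.9521, (cx,cy)=(0.2399,0.9708)
member 1 (0-2): L=3.0040, (cx,cy)=(1.0000,0.0000)
member 2 (1-2): L=6.8800, (cx,cy)=(0.1942,-0.9810)
member 3 (1-3): L=3.3982, (cx,cy)=(0.9876,0.1571)
member 4 (2-3): L=7.5579, (cx,cy)=(0.2673,0.9636)
member 5 (2-4): L=3.2720, (cx,cy)=(1.0000,0.0000)
member 6 (3-4): L=7.3898, (cx,cy)=(0.1694,-0.9855)
member 7 (3-5): L=3.0332, (cx,cy)=(0.9574,-0.2888)
member 8 (4-5): L=6.6166, (cx,cy)=(0.2497,0.9683)
member 9 (4-6): L=3.4240, (cx,cy)=(1.0000,0.0000)
member 10 (5-6): L=6.6475, (cx,cy)=(0.2666,-0.9638)
solve A·x = −loads:
  F[0-1] = +1335.8023 N (tension)
  F[0-2] = +1621.1027 N (tension)
  F[1-2] = -1601.1066 N (compression)
  F[1-3] = -1326.6709 N (compression)
  F[2-3] = +1629.9219 N (tension)
  F[2-4] = +874.5617 N (tension)
  F[3-4] = -1175.4031 N (compression)
  F[3-5] = -705.4834 N (compression)
  F[4-5] = +1196.2988 N (tension)
  F[4-6] = +376.7344 N (tension)
  F[5-6] = -1413.2915 N (compression)
  Rx@0 = -1941.6000 N
  Ry@0 = -1296.7842 N
  Ry@6 = +1362.1542 N

-705.483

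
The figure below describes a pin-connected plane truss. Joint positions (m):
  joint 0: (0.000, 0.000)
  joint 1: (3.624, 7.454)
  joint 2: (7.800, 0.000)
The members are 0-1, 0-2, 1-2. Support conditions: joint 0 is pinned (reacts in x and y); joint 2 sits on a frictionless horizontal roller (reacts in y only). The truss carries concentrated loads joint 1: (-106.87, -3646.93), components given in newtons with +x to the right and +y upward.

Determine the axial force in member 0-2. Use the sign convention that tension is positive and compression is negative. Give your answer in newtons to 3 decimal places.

N=3 nodes, M=3 members, R=3 reactions → 2N=6, M+R=6
member 0 (0-1): L=8.2883, (cx,cy)=(0.4372,0.8993)
member 1 (0-2): L=7.8000, (cx,cy)=(1.0000,0.0000)
member 2 (1-2): L=8.5441, (cx,cy)=(0.4888,-0.8724)
solve A·x = −loads:
  F[0-1] = -2284.6011 N (compression)
  F[0-2] = +892.0586 N (tension)
  F[1-2] = -1825.1458 N (compression)
  Rx@0 = +106.8700 N
  Ry@0 = +2054.6396 N
  Ry@2 = +1592.2904 N

892.059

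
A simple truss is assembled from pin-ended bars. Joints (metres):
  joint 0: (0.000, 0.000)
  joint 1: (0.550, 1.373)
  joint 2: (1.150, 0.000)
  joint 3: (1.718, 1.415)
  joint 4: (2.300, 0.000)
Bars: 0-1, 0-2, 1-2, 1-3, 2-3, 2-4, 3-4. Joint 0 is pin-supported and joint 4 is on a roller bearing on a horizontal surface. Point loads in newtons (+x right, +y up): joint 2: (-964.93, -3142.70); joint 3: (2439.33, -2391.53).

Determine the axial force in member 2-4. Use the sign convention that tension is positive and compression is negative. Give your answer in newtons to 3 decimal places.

N=5 nodes, M=7 members, R=3 reactions → 2N=10, M+R=10
member 0 (0-1): L=1.4791, (cx,cy)=(0.3719,0.9283)
member 1 (0-2): L=1.1500, (cx,cy)=(1.0000,0.0000)
member 2 (1-2): L=1.4984, (cx,cy)=(0.4004,-0.9163)
member 3 (1-3): L=1.1688, (cx,cy)=(0.9994,0.0359)
member 4 (2-3): L=1.5247, (cx,cy)=(0.3725,0.9280)
member 5 (2-4): L=1.1500, (cx,cy)=(1.0000,0.0000)
member 6 (3-4): L=1.5300, (cx,cy)=(0.3804,-0.9248)
solve A·x = −loads:
  F[0-1] = -727.9975 N (compression)
  F[0-2] = +1745.1109 N (tension)
  F[1-2] = +715.6340 N (tension)
  F[1-3] = -557.6350 N (compression)
  F[2-3] = +2679.8305 N (tension)
  F[2-4] = +1998.3113 N (tension)
  F[3-4] = -5253.3475 N (compression)
  Rx@0 = -1474.4000 N
  Ry@0 = +675.7928 N
  Ry@4 = +4858.4372 N

1998.311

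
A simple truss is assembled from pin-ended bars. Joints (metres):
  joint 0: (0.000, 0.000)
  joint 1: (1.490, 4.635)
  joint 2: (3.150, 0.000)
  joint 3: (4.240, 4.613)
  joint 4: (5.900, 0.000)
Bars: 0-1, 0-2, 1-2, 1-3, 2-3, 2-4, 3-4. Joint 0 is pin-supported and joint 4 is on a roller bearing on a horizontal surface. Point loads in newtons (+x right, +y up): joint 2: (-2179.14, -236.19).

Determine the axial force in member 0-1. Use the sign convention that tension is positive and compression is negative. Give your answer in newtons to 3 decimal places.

-115.637

N=5 nodes, M=7 members, R=3 reactions → 2N=10, M+R=10
member 0 (0-1): L=4.8686, (cx,cy)=(0.3060,0.9520)
member 1 (0-2): L=3.1500, (cx,cy)=(1.0000,0.0000)
member 2 (1-2): L=4.9233, (cx,cy)=(0.3372,-0.9414)
member 3 (1-3): L=2.7501, (cx,cy)=(1.0000,-0.0080)
member 4 (2-3): L=4.7400, (cx,cy)=(0.2300,0.9732)
member 5 (2-4): L=2.7500, (cx,cy)=(1.0000,0.0000)
member 6 (3-4): L=4.9026, (cx,cy)=(0.3386,-0.9409)
solve A·x = −loads:
  F[0-1] = -115.6371 N (compression)
  F[0-2] = -2143.7502 N (compression)
  F[1-2] = +117.5736 N (tension)
  F[1-3] = -75.0348 N (compression)
  F[2-3] = +128.9571 N (tension)
  F[2-4] = +45.3779 N (tension)
  F[3-4] = -134.0176 N (compression)
  Rx@0 = +2179.1400 N
  Ry@0 = +110.0886 N
  Ry@4 = +126.1014 N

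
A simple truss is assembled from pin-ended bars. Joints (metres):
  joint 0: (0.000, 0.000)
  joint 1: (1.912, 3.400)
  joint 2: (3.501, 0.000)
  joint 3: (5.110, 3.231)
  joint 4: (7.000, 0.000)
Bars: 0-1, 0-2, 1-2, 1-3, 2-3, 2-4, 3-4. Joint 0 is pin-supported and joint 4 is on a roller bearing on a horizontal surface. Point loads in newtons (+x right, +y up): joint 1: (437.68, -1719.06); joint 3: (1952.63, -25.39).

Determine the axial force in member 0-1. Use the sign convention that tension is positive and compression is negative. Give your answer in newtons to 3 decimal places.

N=5 nodes, M=7 members, R=3 reactions → 2N=10, M+R=10
member 0 (0-1): L=3.9007, (cx,cy)=(0.4902,0.8716)
member 1 (0-2): L=3.5010, (cx,cy)=(1.0000,0.0000)
member 2 (1-2): L=3.7530, (cx,cy)=(0.4234,-0.9059)
member 3 (1-3): L=3.2025, (cx,cy)=(0.9986,-0.0528)
member 4 (2-3): L=3.6095, (cx,cy)=(0.4458,0.8951)
member 5 (2-4): L=3.4990, (cx,cy)=(1.0000,0.0000)
member 6 (3-4): L=3.7432, (cx,cy)=(0.5049,-0.8632)
solve A·x = −loads:
  F[0-1] = -163.4875 N (compression)
  F[0-2] = +2470.4457 N (tension)
  F[1-2] = -1753.3357 N (compression)
  F[1-3] = +224.8528 N (tension)
  F[2-3] = +1774.4866 N (tension)
  F[2-4] = +937.0734 N (tension)
  F[3-4] = -1855.8955 N (compression)
  Rx@0 = -2390.3100 N
  Ry@0 = +142.5007 N
  Ry@4 = +1601.9493 N

-163.488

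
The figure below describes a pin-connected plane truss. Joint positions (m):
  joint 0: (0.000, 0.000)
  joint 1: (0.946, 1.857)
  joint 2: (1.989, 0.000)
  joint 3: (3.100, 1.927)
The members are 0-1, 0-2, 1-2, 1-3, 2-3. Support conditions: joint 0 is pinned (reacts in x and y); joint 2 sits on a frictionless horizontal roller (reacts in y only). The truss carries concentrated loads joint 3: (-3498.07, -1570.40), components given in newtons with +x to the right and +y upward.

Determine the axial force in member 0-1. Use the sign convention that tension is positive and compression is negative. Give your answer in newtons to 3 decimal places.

-2818.997

N=4 nodes, M=5 members, R=3 reactions → 2N=8, M+R=8
member 0 (0-1): L=2.0841, (cx,cy)=(0.4539,0.8910)
member 1 (0-2): L=1.9890, (cx,cy)=(1.0000,0.0000)
member 2 (1-2): L=2.1299, (cx,cy)=(0.4897,-0.8719)
member 3 (1-3): L=2.1551, (cx,cy)=(0.9995,0.0325)
member 4 (2-3): L=2.2243, (cx,cy)=(0.4995,0.8663)
solve A·x = −loads:
  F[0-1] = -2818.9975 N (compression)
  F[0-2] = -2218.4746 N (compression)
  F[1-2] = +2782.4465 N (tension)
  F[1-3] = -2643.5650 N (compression)
  F[2-3] = -1713.5958 N (compression)
  Rx@0 = +3498.0700 N
  Ry@0 = +2511.8484 N
  Ry@2 = -941.4484 N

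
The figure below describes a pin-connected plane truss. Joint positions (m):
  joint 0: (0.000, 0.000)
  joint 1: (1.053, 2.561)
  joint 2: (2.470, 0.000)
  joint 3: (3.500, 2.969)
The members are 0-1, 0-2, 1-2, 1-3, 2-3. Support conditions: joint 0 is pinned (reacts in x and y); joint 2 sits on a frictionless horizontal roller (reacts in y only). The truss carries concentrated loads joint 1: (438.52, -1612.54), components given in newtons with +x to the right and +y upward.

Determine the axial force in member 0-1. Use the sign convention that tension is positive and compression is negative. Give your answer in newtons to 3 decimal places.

-508.624

N=4 nodes, M=5 members, R=3 reactions → 2N=8, M+R=8
member 0 (0-1): L=2.7690, (cx,cy)=(0.3803,0.9249)
member 1 (0-2): L=2.4700, (cx,cy)=(1.0000,0.0000)
member 2 (1-2): L=2.9269, (cx,cy)=(0.4841,-0.8750)
member 3 (1-3): L=2.4808, (cx,cy)=(0.9864,0.1645)
member 4 (2-3): L=3.1426, (cx,cy)=(0.3278,0.9448)
solve A·x = −loads:
  F[0-1] = -508.6245 N (compression)
  F[0-2] = +631.9384 N (tension)
  F[1-2] = -1305.2972 N (compression)
  F[1-3] = -0.0000 N (compression)
  F[2-3] = +0.0000 N (tension)
  Rx@0 = -438.5200 N
  Ry@0 = +470.4127 N
  Ry@2 = +1142.1273 N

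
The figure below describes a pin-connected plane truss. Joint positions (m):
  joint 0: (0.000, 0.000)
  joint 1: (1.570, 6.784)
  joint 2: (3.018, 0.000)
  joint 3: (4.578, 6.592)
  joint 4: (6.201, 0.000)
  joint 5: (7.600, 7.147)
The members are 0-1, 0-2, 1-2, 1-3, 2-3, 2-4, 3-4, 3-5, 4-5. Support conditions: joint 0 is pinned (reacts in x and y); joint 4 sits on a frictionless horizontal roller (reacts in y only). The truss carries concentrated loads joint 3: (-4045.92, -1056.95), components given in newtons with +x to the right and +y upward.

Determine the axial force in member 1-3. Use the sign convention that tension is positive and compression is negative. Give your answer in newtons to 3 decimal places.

N=6 nodes, M=9 members, R=3 reactions → 2N=12, M+R=12
member 0 (0-1): L=6.9633, (cx,cy)=(0.2255,0.9743)
member 1 (0-2): L=3.0180, (cx,cy)=(1.0000,0.0000)
member 2 (1-2): L=6.9368, (cx,cy)=(0.2087,-0.9780)
member 3 (1-3): L=3.0141, (cx,cy)=(0.9980,-0.0637)
member 4 (2-3): L=6.7741, (cx,cy)=(0.2303,0.9731)
member 5 (2-4): L=3.1830, (cx,cy)=(1.0000,0.0000)
member 6 (3-4): L=6.7889, (cx,cy)=(0.2391,-0.9710)
member 7 (3-5): L=3.0725, (cx,cy)=(0.9836,0.1806)
member 8 (4-5): L=7.2826, (cx,cy)=(0.1921,0.9814)
solve A·x = −loads:
  F[0-1] = -4698.6580 N (compression)
  F[0-2] = -2986.5240 N (compression)
  F[1-2] = +4815.5354 N (tension)
  F[1-3] = -2068.7993 N (compression)
  F[2-3] = -4839.5297 N (compression)
  F[2-4] = -866.8279 N (compression)
  F[3-4] = +3625.8603 N (tension)
  F[3-5] = +0.0000 N (tension)
  F[4-5] = -0.0000 N (compression)
  Rx@0 = +4045.9200 N
  Ry@0 = +4577.6705 N
  Ry@4 = -3520.7205 N

-2068.799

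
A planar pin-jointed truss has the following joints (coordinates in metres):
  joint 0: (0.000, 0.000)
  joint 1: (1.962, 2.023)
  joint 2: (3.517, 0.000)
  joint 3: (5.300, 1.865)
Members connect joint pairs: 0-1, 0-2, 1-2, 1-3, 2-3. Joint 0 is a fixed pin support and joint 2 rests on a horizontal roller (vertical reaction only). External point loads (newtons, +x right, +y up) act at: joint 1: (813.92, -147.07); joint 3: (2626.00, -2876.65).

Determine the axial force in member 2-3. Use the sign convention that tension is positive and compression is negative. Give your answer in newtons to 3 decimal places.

-3642.951

N=4 nodes, M=5 members, R=3 reactions → 2N=8, M+R=8
member 0 (0-1): L=2.8182, (cx,cy)=(0.6962,0.7178)
member 1 (0-2): L=3.5170, (cx,cy)=(1.0000,0.0000)
member 2 (1-2): L=2.5516, (cx,cy)=(0.6094,-0.7928)
member 3 (1-3): L=3.3417, (cx,cy)=(0.9989,-0.0473)
member 4 (2-3): L=2.5802, (cx,cy)=(0.6910,0.7228)
solve A·x = −loads:
  F[0-1] = +4533.0433 N (tension)
  F[0-2] = +284.0096 N (tension)
  F[1-2] = -4596.8237 N (compression)
  F[1-3] = +5149.1757 N (tension)
  F[2-3] = -3642.9512 N (compression)
  Rx@0 = -3439.9200 N
  Ry@0 = -3254.0299 N
  Ry@2 = +6277.7499 N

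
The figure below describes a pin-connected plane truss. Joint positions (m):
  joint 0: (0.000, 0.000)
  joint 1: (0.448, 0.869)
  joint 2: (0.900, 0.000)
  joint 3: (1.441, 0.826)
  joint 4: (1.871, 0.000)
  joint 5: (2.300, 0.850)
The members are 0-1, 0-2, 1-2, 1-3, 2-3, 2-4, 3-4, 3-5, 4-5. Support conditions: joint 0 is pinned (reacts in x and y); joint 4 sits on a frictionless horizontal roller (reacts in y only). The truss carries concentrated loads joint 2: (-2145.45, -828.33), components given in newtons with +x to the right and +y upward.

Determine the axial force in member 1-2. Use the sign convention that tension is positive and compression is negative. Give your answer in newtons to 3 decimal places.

506.788

N=6 nodes, M=9 members, R=3 reactions → 2N=12, M+R=12
member 0 (0-1): L=0.9777, (cx,cy)=(0.4582,0.8888)
member 1 (0-2): L=0.9000, (cx,cy)=(1.0000,0.0000)
member 2 (1-2): L=0.9795, (cx,cy)=(0.4614,-0.8872)
member 3 (1-3): L=0.9939, (cx,cy)=(0.9991,-0.0433)
member 4 (2-3): L=0.9874, (cx,cy)=(0.5479,0.8365)
member 5 (2-4): L=0.9710, (cx,cy)=(1.0000,0.0000)
member 6 (3-4): L=0.9312, (cx,cy)=(0.4618,-0.8870)
member 7 (3-5): L=0.8593, (cx,cy)=(0.9996,0.0279)
member 8 (4-5): L=0.9521, (cx,cy)=(0.4506,0.8927)
solve A·x = −loads:
  F[0-1] = -483.6457 N (compression)
  F[0-2] = -1923.8310 N (compression)
  F[1-2] = +506.7876 N (tension)
  F[1-3] = -455.9026 N (compression)
  F[2-3] = +452.7272 N (tension)
  F[2-4] = +207.4247 N (tension)
  F[3-4] = -449.2061 N (compression)
  F[3-5] = +0.0000 N (tension)
  F[4-5] = -0.0000 N (compression)
  Rx@0 = +2145.4500 N
  Ry@0 = +429.8816 N
  Ry@4 = +398.4484 N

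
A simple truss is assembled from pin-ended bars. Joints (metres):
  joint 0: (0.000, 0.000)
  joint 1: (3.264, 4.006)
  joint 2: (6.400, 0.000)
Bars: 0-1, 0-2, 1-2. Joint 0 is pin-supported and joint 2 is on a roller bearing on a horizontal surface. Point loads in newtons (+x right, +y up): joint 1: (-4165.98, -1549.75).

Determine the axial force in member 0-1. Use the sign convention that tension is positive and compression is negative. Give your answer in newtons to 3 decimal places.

-4343.147

N=3 nodes, M=3 members, R=3 reactions → 2N=6, M+R=6
member 0 (0-1): L=5.1674, (cx,cy)=(0.6317,0.7752)
member 1 (0-2): L=6.4000, (cx,cy)=(1.0000,0.0000)
member 2 (1-2): L=5.0875, (cx,cy)=(0.6164,-0.7874)
solve A·x = −loads:
  F[0-1] = -4343.1472 N (compression)
  F[0-2] = -1422.6062 N (compression)
  F[1-2] = +2307.8737 N (tension)
  Rx@0 = +4165.9800 N
  Ry@0 = +3367.0206 N
  Ry@2 = -1817.2706 N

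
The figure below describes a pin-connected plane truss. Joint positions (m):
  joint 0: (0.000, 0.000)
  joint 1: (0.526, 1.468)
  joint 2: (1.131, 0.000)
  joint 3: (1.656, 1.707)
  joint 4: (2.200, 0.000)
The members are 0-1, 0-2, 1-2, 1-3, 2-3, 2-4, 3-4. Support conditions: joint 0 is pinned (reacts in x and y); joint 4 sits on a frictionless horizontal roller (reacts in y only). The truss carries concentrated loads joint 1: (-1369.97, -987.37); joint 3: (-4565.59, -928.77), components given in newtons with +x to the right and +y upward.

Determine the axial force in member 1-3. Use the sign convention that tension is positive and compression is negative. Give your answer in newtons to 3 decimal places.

-2268.088

N=5 nodes, M=7 members, R=3 reactions → 2N=10, M+R=10
member 0 (0-1): L=1.5594, (cx,cy)=(0.3373,0.9414)
member 1 (0-2): L=1.1310, (cx,cy)=(1.0000,0.0000)
member 2 (1-2): L=1.5878, (cx,cy)=(0.3810,-0.9246)
member 3 (1-3): L=1.1550, (cx,cy)=(0.9784,0.2069)
member 4 (2-3): L=1.7859, (cx,cy)=(0.2940,0.9558)
member 5 (2-4): L=1.0690, (cx,cy)=(1.0000,0.0000)
member 6 (3-4): L=1.7916, (cx,cy)=(0.3036,-0.9528)
solve A·x = −loads:
  F[0-1] = -5776.1036 N (compression)
  F[0-2] = -3987.2156 N (compression)
  F[1-2] = +4305.7063 N (tension)
  F[1-3] = -2268.0881 N (compression)
  F[2-3] = -4164.9120 N (compression)
  F[2-4] = -1122.2413 N (compression)
  F[3-4] = +3695.9435 N (tension)
  Rx@0 = +5935.5600 N
  Ry@0 = +5437.5847 N
  Ry@4 = -3521.4447 N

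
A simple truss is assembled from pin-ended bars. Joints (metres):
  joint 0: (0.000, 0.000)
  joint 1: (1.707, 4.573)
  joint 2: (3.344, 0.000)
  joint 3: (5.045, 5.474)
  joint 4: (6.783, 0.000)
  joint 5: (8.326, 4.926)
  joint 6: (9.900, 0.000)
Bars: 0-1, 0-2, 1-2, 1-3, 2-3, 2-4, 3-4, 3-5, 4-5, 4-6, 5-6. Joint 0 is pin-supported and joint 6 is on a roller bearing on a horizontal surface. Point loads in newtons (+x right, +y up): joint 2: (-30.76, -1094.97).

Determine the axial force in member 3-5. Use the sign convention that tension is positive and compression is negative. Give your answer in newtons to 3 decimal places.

N=7 nodes, M=11 members, R=3 reactions → 2N=14, M+R=14
member 0 (0-1): L=4.8812, (cx,cy)=(0.3497,0.9369)
member 1 (0-2): L=3.3440, (cx,cy)=(1.0000,0.0000)
member 2 (1-2): L=4.8572, (cx,cy)=(0.3370,-0.9415)
member 3 (1-3): L=3.4575, (cx,cy)=(0.9654,0.2606)
member 4 (2-3): L=5.7322, (cx,cy)=(0.2967,0.9550)
member 5 (2-4): L=3.4390, (cx,cy)=(1.0000,0.0000)
member 6 (3-4): L=5.7433, (cx,cy)=(0.3026,-0.9531)
member 7 (3-5): L=3.3264, (cx,cy)=(0.9863,-0.1647)
member 8 (4-5): L=5.1620, (cx,cy)=(0.2989,0.9543)
member 9 (4-6): L=3.1170, (cx,cy)=(1.0000,0.0000)
member 10 (5-6): L=5.1714, (cx,cy)=(0.3044,-0.9526)
solve A·x = −loads:
  F[0-1] = -773.9840 N (compression)
  F[0-2] = +239.9089 N (tension)
  F[1-2] = +631.5501 N (tension)
  F[1-3] = -500.8231 N (compression)
  F[2-3] = +523.9702 N (tension)
  F[2-4] = +328.0332 N (tension)
  F[3-4] = -349.0785 N (compression)
  F[3-5] = -225.4777 N (compression)
  F[4-5] = +348.6517 N (tension)
  F[4-6] = +118.1799 N (tension)
  F[5-6] = -388.2787 N (compression)
  Rx@0 = +30.7600 N
  Ry@0 = +725.1135 N
  Ry@6 = +369.8565 N

-225.478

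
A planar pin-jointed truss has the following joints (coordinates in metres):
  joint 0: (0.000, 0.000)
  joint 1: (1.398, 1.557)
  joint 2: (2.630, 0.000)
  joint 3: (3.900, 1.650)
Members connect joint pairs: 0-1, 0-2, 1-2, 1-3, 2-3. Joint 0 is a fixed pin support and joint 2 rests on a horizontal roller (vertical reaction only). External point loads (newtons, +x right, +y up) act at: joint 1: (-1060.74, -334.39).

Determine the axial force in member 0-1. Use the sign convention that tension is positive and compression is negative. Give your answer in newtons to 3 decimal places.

N=4 nodes, M=5 members, R=3 reactions → 2N=8, M+R=8
member 0 (0-1): L=2.0925, (cx,cy)=(0.6681,0.7441)
member 1 (0-2): L=2.6300, (cx,cy)=(1.0000,0.0000)
member 2 (1-2): L=1.9855, (cx,cy)=(0.6205,-0.7842)
member 3 (1-3): L=2.5037, (cx,cy)=(0.9993,0.0371)
member 4 (2-3): L=2.0822, (cx,cy)=(0.6099,0.7924)
solve A·x = −loads:
  F[0-1] = -1054.4814 N (compression)
  F[0-2] = -356.2484 N (compression)
  F[1-2] = +574.1224 N (tension)
  F[1-3] = +0.0000 N (tension)
  F[2-3] = +0.0000 N (tension)
  Rx@0 = +1060.7400 N
  Ry@0 = +784.6162 N
  Ry@2 = -450.2262 N

-1054.481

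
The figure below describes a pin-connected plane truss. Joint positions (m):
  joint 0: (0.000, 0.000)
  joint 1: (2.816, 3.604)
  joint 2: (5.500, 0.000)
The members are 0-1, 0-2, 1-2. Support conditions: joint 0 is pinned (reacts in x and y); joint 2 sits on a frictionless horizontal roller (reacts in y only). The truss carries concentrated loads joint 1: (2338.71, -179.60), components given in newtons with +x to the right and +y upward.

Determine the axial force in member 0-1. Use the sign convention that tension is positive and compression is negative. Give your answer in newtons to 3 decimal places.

N=3 nodes, M=3 members, R=3 reactions → 2N=6, M+R=6
member 0 (0-1): L=4.5737, (cx,cy)=(0.6157,0.7880)
member 1 (0-2): L=5.5000, (cx,cy)=(1.0000,0.0000)
member 2 (1-2): L=4.4936, (cx,cy)=(0.5973,-0.8020)
solve A·x = −loads:
  F[0-1] = +1833.5994 N (tension)
  F[0-2] = +1209.7721 N (tension)
  F[1-2] = -2025.4333 N (compression)
  Rx@0 = -2338.7100 N
  Ry@0 = -1444.8481 N
  Ry@2 = +1624.4481 N

1833.599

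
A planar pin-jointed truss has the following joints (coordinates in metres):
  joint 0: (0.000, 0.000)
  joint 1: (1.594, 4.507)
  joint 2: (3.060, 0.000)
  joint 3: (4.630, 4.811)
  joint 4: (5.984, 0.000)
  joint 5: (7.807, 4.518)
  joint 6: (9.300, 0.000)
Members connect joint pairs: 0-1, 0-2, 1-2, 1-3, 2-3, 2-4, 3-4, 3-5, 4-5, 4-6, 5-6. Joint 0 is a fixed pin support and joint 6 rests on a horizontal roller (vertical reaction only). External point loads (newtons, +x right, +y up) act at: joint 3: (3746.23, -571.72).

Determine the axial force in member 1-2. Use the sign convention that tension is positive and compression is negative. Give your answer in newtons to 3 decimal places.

-1621.719

N=7 nodes, M=11 members, R=3 reactions → 2N=14, M+R=14
member 0 (0-1): L=4.7806, (cx,cy)=(0.3334,0.9428)
member 1 (0-2): L=3.0600, (cx,cy)=(1.0000,0.0000)
member 2 (1-2): L=4.7394, (cx,cy)=(0.3093,-0.9510)
member 3 (1-3): L=3.0512, (cx,cy)=(0.9950,0.0996)
member 4 (2-3): L=5.0607, (cx,cy)=(0.3102,0.9507)
member 5 (2-4): L=2.9240, (cx,cy)=(1.0000,0.0000)
member 6 (3-4): L=4.9979, (cx,cy)=(0.2709,-0.9626)
member 7 (3-5): L=3.1905, (cx,cy)=(0.9958,-0.0918)
member 8 (4-5): L=4.8719, (cx,cy)=(0.3742,0.9274)
member 9 (4-6): L=3.3160, (cx,cy)=(1.0000,0.0000)
member 10 (5-6): L=4.7583, (cx,cy)=(0.3138,-0.9495)
solve A·x = −loads:
  F[0-1] = +1751.0875 N (tension)
  F[0-2] = +3162.3600 N (tension)
  F[1-2] = -1621.7188 N (compression)
  F[1-3] = +1090.9280 N (tension)
  F[2-3] = +1622.2270 N (tension)
  F[2-4] = +2157.4600 N (tension)
  F[3-4] = -2158.2626 N (compression)
  F[3-5] = -1579.4317 N (compression)
  F[4-5] = +2240.2999 N (tension)
  F[4-6] = +734.4713 N (tension)
  F[5-6] = -2340.8112 N (compression)
  Rx@0 = -3746.2300 N
  Ry@0 = -1650.8796 N
  Ry@6 = +2222.5996 N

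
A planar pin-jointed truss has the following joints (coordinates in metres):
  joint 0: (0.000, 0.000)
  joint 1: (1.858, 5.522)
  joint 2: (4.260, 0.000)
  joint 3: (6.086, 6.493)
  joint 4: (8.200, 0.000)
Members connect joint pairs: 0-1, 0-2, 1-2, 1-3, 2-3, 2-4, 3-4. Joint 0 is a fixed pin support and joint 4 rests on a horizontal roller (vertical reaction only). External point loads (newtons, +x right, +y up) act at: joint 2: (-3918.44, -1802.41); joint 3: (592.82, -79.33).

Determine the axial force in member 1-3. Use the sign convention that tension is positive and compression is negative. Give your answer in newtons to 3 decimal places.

N=5 nodes, M=7 members, R=3 reactions → 2N=10, M+R=10
member 0 (0-1): L=5.8262, (cx,cy)=(0.3189,0.9478)
member 1 (0-2): L=4.2600, (cx,cy)=(1.0000,0.0000)
member 2 (1-2): L=6.0218, (cx,cy)=(0.3989,-0.9170)
member 3 (1-3): L=4.3381, (cx,cy)=(0.9746,0.2238)
member 4 (2-3): L=6.7449, (cx,cy)=(0.2707,0.9627)
member 5 (2-4): L=3.9400, (cx,cy)=(1.0000,0.0000)
member 6 (3-4): L=6.8285, (cx,cy)=(0.3096,-0.9509)
solve A·x = −loads:
  F[0-1] = -440.0519 N (compression)
  F[0-2] = -3185.2857 N (compression)
  F[1-2] = +381.5615 N (tension)
  F[1-3] = -300.1486 N (compression)
  F[2-3] = +1508.8630 N (tension)
  F[2-4] = +476.8675 N (tension)
  F[3-4] = -1540.3392 N (compression)
  Rx@0 = +3325.6200 N
  Ry@0 = +417.0755 N
  Ry@4 = +1464.6645 N

-300.149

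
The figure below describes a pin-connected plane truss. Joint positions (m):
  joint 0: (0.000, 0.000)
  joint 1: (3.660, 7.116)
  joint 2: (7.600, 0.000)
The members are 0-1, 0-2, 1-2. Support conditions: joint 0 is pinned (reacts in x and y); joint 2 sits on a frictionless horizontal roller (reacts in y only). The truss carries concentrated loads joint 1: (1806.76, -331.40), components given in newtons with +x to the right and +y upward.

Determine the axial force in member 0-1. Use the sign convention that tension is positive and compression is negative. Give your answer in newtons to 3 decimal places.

N=3 nodes, M=3 members, R=3 reactions → 2N=6, M+R=6
member 0 (0-1): L=8.0021, (cx,cy)=(0.4574,0.8893)
member 1 (0-2): L=7.6000, (cx,cy)=(1.0000,0.0000)
member 2 (1-2): L=8.1339, (cx,cy)=(0.4844,-0.8749)
solve A·x = −loads:
  F[0-1] = +1709.1463 N (tension)
  F[0-2] = +1025.0274 N (tension)
  F[1-2] = -2116.1209 N (compression)
  Rx@0 = -1806.7600 N
  Ry@0 = -1519.8932 N
  Ry@2 = +1851.2932 N

1709.146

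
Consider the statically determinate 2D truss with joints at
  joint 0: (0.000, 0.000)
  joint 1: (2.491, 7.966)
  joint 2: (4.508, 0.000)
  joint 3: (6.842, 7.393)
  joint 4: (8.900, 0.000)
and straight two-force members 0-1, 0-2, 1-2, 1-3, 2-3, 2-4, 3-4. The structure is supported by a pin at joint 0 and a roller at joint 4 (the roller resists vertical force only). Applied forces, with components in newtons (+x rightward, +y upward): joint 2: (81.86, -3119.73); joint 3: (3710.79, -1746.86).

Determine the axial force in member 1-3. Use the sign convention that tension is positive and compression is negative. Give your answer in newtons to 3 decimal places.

N=5 nodes, M=7 members, R=3 reactions → 2N=10, M+R=10
member 0 (0-1): L=8.3464, (cx,cy)=(0.2985,0.9544)
member 1 (0-2): L=4.5080, (cx,cy)=(1.0000,0.0000)
member 2 (1-2): L=8.2174, (cx,cy)=(0.2455,-0.9694)
member 3 (1-3): L=4.3886, (cx,cy)=(0.9914,-0.1306)
member 4 (2-3): L=7.7527, (cx,cy)=(0.3011,0.9536)
member 5 (2-4): L=4.3920, (cx,cy)=(1.0000,0.0000)
member 6 (3-4): L=7.6741, (cx,cy)=(0.2682,-0.9634)
solve A·x = −loads:
  F[0-1] = +1193.3750 N (tension)
  F[0-2] = +3436.4844 N (tension)
  F[1-2] = -1265.5135 N (compression)
  F[1-3] = +672.5497 N (tension)
  F[2-3] = +4557.9920 N (tension)
  F[2-4] = +1671.7809 N (tension)
  F[3-4] = -6233.9232 N (compression)
  Rx@0 = -3792.6500 N
  Ry@0 = -1138.9863 N
  Ry@4 = +6005.5763 N

672.550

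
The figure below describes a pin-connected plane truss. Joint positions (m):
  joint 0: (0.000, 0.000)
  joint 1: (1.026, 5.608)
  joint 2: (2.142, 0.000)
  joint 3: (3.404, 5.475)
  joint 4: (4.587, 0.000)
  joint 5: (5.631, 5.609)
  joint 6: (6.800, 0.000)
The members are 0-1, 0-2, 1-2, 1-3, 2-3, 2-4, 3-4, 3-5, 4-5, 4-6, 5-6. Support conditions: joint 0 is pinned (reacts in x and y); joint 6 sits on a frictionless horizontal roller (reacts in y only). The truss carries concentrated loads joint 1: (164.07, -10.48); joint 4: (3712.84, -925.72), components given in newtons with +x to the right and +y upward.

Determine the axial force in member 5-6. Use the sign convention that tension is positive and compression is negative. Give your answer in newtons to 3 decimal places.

-777.703

N=7 nodes, M=11 members, R=3 reactions → 2N=14, M+R=14
member 0 (0-1): L=5.7011, (cx,cy)=(0.1800,0.9837)
member 1 (0-2): L=2.1420, (cx,cy)=(1.0000,0.0000)
member 2 (1-2): L=5.7180, (cx,cy)=(0.1952,-0.9808)
member 3 (1-3): L=2.3817, (cx,cy)=(0.9984,-0.0558)
member 4 (2-3): L=5.6186, (cx,cy)=(0.2246,0.9744)
member 5 (2-4): L=2.4450, (cx,cy)=(1.0000,0.0000)
member 6 (3-4): L=5.6013, (cx,cy)=(0.2112,-0.9774)
member 7 (3-5): L=2.2310, (cx,cy)=(0.9982,0.0601)
member 8 (4-5): L=5.7053, (cx,cy)=(0.1830,0.9831)
member 9 (4-6): L=2.2130, (cx,cy)=(1.0000,0.0000)
member 10 (5-6): L=5.7295, (cx,cy)=(0.2040,-0.9790)
solve A·x = −loads:
  F[0-1] = -177.7590 N (compression)
  F[0-2] = +3908.9005 N (tension)
  F[1-2] = +180.7926 N (tension)
  F[1-3] = -231.7082 N (compression)
  F[2-3] = -181.9653 N (compression)
  F[2-4] = +3985.0583 N (tension)
  F[3-4] = +149.4692 N (tension)
  F[3-5] = -304.3355 N (compression)
  F[4-5] = +793.0120 N (tension)
  F[4-6] = +158.6754 N (tension)
  F[5-6] = -777.7027 N (compression)
  Rx@0 = -3876.9100 N
  Ry@0 = +174.8567 N
  Ry@6 = +761.3433 N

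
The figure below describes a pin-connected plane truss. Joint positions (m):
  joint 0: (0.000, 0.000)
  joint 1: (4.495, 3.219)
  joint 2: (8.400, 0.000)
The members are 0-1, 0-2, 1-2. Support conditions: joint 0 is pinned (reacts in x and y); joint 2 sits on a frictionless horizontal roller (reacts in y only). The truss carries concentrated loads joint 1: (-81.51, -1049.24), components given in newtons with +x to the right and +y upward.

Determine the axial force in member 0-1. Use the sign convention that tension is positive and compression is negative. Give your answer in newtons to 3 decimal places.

-891.413

N=3 nodes, M=3 members, R=3 reactions → 2N=6, M+R=6
member 0 (0-1): L=5.5287, (cx,cy)=(0.8130,0.5822)
member 1 (0-2): L=8.4000, (cx,cy)=(1.0000,0.0000)
member 2 (1-2): L=5.0607, (cx,cy)=(0.7716,-0.6361)
solve A·x = −loads:
  F[0-1] = -891.4130 N (compression)
  F[0-2] = +643.2302 N (tension)
  F[1-2] = -833.6016 N (compression)
  Rx@0 = +81.5100 N
  Ry@0 = +519.0075 N
  Ry@2 = +530.2325 N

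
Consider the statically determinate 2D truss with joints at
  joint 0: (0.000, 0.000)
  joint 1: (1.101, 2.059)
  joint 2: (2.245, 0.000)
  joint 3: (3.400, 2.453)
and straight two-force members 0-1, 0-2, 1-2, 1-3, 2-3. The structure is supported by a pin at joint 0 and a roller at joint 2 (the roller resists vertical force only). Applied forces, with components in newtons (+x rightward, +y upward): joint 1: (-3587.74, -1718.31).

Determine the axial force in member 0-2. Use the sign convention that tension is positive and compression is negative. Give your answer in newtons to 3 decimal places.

N=4 nodes, M=5 members, R=3 reactions → 2N=8, M+R=8
member 0 (0-1): L=2.3349, (cx,cy)=(0.4715,0.8818)
member 1 (0-2): L=2.2450, (cx,cy)=(1.0000,0.0000)
member 2 (1-2): L=2.3555, (cx,cy)=(0.4857,-0.8741)
member 3 (1-3): L=2.3325, (cx,cy)=(0.9856,0.1689)
member 4 (2-3): L=2.7113, (cx,cy)=(0.4260,0.9047)
solve A·x = −loads:
  F[0-1] = -4724.3168 N (compression)
  F[0-2] = -1360.0176 N (compression)
  F[1-2] = +2800.2398 N (tension)
  F[1-3] = +0.0000 N (tension)
  F[2-3] = -0.0000 N (compression)
  Rx@0 = +3587.7400 N
  Ry@0 = +4166.1039 N
  Ry@2 = -2447.7939 N

-1360.018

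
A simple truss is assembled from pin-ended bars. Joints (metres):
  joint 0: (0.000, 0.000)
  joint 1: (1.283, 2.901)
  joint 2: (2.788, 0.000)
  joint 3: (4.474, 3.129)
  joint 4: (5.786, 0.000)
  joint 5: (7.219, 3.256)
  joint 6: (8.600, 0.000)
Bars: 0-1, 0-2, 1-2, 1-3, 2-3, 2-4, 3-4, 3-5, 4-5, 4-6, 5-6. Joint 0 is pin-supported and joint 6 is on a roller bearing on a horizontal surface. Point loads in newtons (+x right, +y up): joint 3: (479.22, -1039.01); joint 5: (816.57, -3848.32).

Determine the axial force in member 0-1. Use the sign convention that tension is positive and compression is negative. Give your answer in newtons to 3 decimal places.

N=7 nodes, M=11 members, R=3 reactions → 2N=14, M+R=14
member 0 (0-1): L=3.1720, (cx,cy)=(0.4045,0.9146)
member 1 (0-2): L=2.7880, (cx,cy)=(1.0000,0.0000)
member 2 (1-2): L=3.2682, (cx,cy)=(0.4605,-0.8877)
member 3 (1-3): L=3.1991, (cx,cy)=(0.9975,0.0713)
member 4 (2-3): L=3.5543, (cx,cy)=(0.4744,0.8803)
member 5 (2-4): L=2.9980, (cx,cy)=(1.0000,0.0000)
member 6 (3-4): L=3.3929, (cx,cy)=(0.3867,-0.9222)
member 7 (3-5): L=2.7479, (cx,cy)=(0.9989,0.0462)
member 8 (4-5): L=3.5574, (cx,cy)=(0.4028,0.9153)
member 9 (4-6): L=2.8140, (cx,cy)=(1.0000,0.0000)
member 10 (5-6): L=3.5368, (cx,cy)=(0.3905,-0.9206)
solve A·x = −loads:
  F[0-1] = -692.0735 N (compression)
  F[0-2] = +1575.7133 N (tension)
  F[1-2] = +665.8286 N (tension)
  F[1-3] = -588.0358 N (compression)
  F[2-3] = -671.3663 N (compression)
  F[2-4] = +2200.7941 N (tension)
  F[3-4] = -500.0692 N (compression)
  F[3-5] = -1192.1281 N (compression)
  F[4-5] = +503.8574 N (tension)
  F[4-6] = +1804.4587 N (tension)
  F[5-6] = -4621.2482 N (compression)
  Rx@0 = -1295.7900 N
  Ry@0 = +632.9365 N
  Ry@6 = +4254.3935 N

-692.073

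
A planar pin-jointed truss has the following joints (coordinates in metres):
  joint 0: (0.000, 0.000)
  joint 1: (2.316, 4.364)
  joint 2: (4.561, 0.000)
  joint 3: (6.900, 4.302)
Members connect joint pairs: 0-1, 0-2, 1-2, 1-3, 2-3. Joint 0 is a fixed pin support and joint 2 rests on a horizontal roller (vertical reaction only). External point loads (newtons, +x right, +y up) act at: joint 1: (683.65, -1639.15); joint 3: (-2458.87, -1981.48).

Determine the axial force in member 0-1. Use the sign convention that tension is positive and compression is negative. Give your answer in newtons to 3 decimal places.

N=4 nodes, M=5 members, R=3 reactions → 2N=8, M+R=8
member 0 (0-1): L=4.9405, (cx,cy)=(0.4688,0.8833)
member 1 (0-2): L=4.5610, (cx,cy)=(1.0000,0.0000)
member 2 (1-2): L=4.9076, (cx,cy)=(0.4575,-0.8892)
member 3 (1-3): L=4.5844, (cx,cy)=(0.9999,-0.0135)
member 4 (2-3): L=4.8967, (cx,cy)=(0.4777,0.8785)
solve A·x = −loads:
  F[0-1] = -1648.0893 N (compression)
  F[0-2] = -1002.6283 N (compression)
  F[1-2] = -185.3496 N (compression)
  F[1-3] = -1371.5783 N (compression)
  F[2-3] = -2276.5310 N (compression)
  Rx@0 = +1775.2200 N
  Ry@0 = +1455.7817 N
  Ry@2 = +2164.8483 N

-1648.089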